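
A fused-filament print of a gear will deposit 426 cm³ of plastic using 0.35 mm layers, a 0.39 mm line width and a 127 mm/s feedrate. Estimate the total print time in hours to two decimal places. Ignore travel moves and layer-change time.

6.83 hours

Extrusion cross-section: 0.35 × 0.39 → 0.1365 mm².
Toolpath length = 426 cm³ / 0.1365 mm² = 426000 / 0.1365 = 3120879.1 mm.
Time extruding = 3120879.1 / 127, so 24573.9 s.
24573.9 s = 6.83 hours.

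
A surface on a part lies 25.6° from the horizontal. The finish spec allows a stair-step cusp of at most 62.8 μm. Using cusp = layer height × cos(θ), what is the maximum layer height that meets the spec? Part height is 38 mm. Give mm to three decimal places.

Layer height = cusp / cos(25.6°) = 0.0628 / 0.9018 = 0.070 mm.

0.070 mm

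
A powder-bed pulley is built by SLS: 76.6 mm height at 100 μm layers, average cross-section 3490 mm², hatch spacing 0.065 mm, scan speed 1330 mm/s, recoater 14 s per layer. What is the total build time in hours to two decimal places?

Layer count = ceil(76.6 / 0.1) = 766.
Scan path per layer = 3490 / 0.065 = 53692.3 mm.
Per-layer scan time = 53692.3 / 1330 = 40.3702 s.
Layer cycle = 40.3702 + 14, so 54.3702 s.
Total: 766 × 54.3702 s = 41647.5732 s → 11.57 hours.

11.57 hours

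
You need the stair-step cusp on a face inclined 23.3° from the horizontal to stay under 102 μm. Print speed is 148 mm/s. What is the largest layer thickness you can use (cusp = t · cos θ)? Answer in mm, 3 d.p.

Layer height = cusp / cos(23.3°) = 0.102 / 0.9184 = 0.111 mm.

0.111 mm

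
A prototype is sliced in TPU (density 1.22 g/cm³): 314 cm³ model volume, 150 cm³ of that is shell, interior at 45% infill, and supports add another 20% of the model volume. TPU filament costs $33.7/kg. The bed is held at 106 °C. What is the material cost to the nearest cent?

Infill region: 314 − 150 → 164 cm³.
Infill volume: 0.45 × 164 → 73.8 cm³.
Support = 0.20 × 314, so 62.8 cm³.
Total extruded: 150 + 73.8 + 62.8 → 286.6 cm³.
Mass = 286.6 × 1.22 = 349.652 g.
Cost = 349.652 g / 1000 × $33.7/kg = $11.78.

$11.78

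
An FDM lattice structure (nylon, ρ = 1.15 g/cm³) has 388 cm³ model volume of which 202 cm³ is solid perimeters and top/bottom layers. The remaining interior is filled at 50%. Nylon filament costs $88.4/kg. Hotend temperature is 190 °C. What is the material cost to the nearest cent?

Interior volume = 388 − 202 = 186 cm³.
Infill volume = 0.50 × 186 = 93 cm³.
Deposited volume = 202 + 93 = 295 cm³.
Mass: 295 × 1.15 → 339.25 g.
Cost = 339.25 g / 1000 × $88.4/kg = $29.99.

$29.99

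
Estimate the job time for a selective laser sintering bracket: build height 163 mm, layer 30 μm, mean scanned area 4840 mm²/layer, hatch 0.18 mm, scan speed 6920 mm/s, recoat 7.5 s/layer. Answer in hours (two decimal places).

17.19 hours

Layer count = ceil(163 / 0.03) = 5434.
Per-layer scan distance = 4840 / 0.18, so 26888.9 mm.
Laser time per layer = 26888.9 / 6920 = 3.8857 s.
Layer cycle = 3.8857 + 7.5, so 11.3857 s.
5434 layers × 11.3857 s/layer = 61869.8938 s, i.e. 17.19 hours.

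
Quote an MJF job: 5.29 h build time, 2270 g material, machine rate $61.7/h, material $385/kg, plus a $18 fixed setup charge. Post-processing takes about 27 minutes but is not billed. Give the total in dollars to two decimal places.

Time charge: 61.7 × 5.29 → $326.393.
Material cost: 385 × 2270/1000 → $873.95.
Total = 326.393 + 873.95 + 18 = 1218.343 ≈ $1218.34.

$1218.34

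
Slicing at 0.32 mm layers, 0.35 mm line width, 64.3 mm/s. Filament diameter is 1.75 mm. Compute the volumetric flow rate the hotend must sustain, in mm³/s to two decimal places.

7.20

A: 0.32 × 0.35 → 0.112 mm².
Q = v·A = 64.3 × 0.112 = 7.20 mm³/s.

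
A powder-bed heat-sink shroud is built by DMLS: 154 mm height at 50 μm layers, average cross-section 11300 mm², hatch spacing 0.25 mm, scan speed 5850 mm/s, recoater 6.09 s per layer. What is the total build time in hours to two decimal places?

11.82 hours

Layers = ⌈154/0.05⌉ = 3080.
Per-layer scan distance: 11300 / 0.25 → 45200 mm.
Scan time per layer = 45200 / 5850 = 7.7265 s.
Time per layer: 7.7265 + 6.09 → 13.8165 s.
Total: 3080 × 13.8165 s = 42554.82 s → 11.82 hours.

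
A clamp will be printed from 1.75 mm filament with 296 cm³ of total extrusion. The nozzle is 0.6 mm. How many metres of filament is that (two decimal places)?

123.06 m

A = π r² = π × 0.875² = 2.4053 mm².
L = 296000 mm³ / 2.4053 mm² = 123061.57 mm, i.e. 123.06 m.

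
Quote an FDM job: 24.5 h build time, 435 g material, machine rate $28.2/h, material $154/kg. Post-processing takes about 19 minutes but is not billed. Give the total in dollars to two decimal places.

Machine-time cost: 28.2 × 24.5 → $690.90.
Material charge: 154 × 435/1000 → $66.99.
Total = 690.90 + 66.99 = $757.89.

$757.89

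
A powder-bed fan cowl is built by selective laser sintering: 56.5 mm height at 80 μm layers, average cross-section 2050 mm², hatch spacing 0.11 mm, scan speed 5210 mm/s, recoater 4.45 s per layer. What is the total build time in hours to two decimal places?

1.58 hours

Layer count = ceil(56.5 / 0.08) = 707.
Hatch length per layer = 2050 / 0.11, so 18636.4 mm.
Per-layer scan time: 18636.4 / 5210 → 3.577 s.
Layer cycle = 3.577 + 4.45 = 8.027 s.
Total: 707 × 8.027 s = 5675.089 s → 1.58 hours.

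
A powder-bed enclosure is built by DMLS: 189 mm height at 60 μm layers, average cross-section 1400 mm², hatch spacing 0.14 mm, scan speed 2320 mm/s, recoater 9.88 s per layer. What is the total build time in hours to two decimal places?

12.42 hours

Layers = ⌈189/0.06⌉ = 3150.
Hatch length per layer = 1400 / 0.14, so 10000 mm.
Laser time per layer = 10000 / 2320 = 4.3103 s.
Layer cycle = 4.3103 + 9.88, so 14.1903 s.
3150 layers × 14.1903 s/layer = 44699.445 s, i.e. 12.42 hours.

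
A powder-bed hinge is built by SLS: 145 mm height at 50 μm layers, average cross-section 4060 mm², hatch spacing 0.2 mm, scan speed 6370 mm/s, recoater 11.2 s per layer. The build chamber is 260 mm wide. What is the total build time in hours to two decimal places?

Layer count = ceil(145 / 0.05) = 2900.
Hatch length per layer = 4060 / 0.2 = 20300 mm.
Laser time per layer = 20300 / 6370 = 3.1868 s.
Per-layer time: 3.1868 + 11.2 → 14.3868 s.
Build time = 2900 × 14.3868 = 41721.72 s = 11.59 hours.

11.59 hours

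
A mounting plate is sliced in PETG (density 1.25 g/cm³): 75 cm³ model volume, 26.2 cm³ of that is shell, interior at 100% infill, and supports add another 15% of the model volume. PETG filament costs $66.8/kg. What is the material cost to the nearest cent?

$7.20

Infill region = 75 − 26.2, so 48.8 cm³.
Infill volume = 1.00 × 48.8, so 48.8 cm³.
Support: 0.15 × 75 → 11.25 cm³.
Total printed volume: 26.2 + 48.8 + 11.25 → 86.25 cm³.
Mass = 86.25 × 1.25 = 107.8125 g.
At $66.8/kg: 107.8125/1000 × 66.8 = $7.20.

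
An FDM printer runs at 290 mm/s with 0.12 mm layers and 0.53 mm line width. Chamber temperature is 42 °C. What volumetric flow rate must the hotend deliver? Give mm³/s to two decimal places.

A: 0.12 × 0.53 → 0.0636 mm².
Volumetric flow = 290 × 0.0636 = 18.44 mm³/s.

18.44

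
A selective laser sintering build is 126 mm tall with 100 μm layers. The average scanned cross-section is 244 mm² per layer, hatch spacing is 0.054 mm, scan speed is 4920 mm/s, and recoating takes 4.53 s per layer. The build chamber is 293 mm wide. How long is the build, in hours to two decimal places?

Layer count = ceil(126 / 0.1) = 1260.
Scan path per layer = 244 / 0.054 = 4518.5 mm.
Scan time per layer = 4518.5 / 4920, so 0.9184 s.
Time per layer = 0.9184 + 4.53 = 5.4484 s.
1260 layers × 5.4484 s/layer = 6864.984 s, i.e. 1.91 hours.

1.91 hours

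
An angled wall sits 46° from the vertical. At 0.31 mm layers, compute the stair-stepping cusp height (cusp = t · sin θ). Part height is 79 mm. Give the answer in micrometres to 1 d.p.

Cusp = layer height × sin(46°) = 0.31 × 0.7193 = 0.222983 mm = 223.0 μm.

223.0 μm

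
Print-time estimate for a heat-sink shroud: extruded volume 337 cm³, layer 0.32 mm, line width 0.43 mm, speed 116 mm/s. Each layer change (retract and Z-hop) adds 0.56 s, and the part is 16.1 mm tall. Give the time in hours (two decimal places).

5.87 hours

Extrusion cross-section: 0.32 × 0.43 → 0.1376 mm².
Path length: 337000 mm³ / 0.1376 mm² → 2449127.9 mm.
Print-move time: 2449127.9 / 116 → 21113.2 s.
Layer count = ceil(16.1 / 0.32) = 51.
Z-hop total = 51 × 0.56 = 28.56 s.
Total = 21113.2 + 28.56 = 21141.76 s = 5.87 hours.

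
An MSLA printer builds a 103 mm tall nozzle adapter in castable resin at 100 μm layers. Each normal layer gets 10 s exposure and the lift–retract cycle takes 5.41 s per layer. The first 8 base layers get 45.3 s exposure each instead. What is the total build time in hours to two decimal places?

4.49 hours

Number of layers: 103 / 0.1 → 1030 (rounded up).
Base layers = 8 × (45.3 + 5.41), so 405.68 s.
Regular layers = 1022 × (10 + 5.41), so 15749.02 s.
Total = 405.68 + 15749.02 = 16154.7 s = 4.49 hours.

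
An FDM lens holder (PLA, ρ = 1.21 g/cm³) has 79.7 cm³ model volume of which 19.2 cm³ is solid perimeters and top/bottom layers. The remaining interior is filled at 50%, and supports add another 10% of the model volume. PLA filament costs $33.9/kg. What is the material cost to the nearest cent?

$2.36

Interior volume: 79.7 − 19.2 → 60.5 cm³.
Infill deposited = 0.50 × 60.5 = 30.25 cm³.
Support: 0.10 × 79.7 → 7.97 cm³.
Total extruded: 19.2 + 30.25 + 7.97 → 57.42 cm³.
Mass = 57.42 × 1.21, so 69.4782 g.
At $33.9/kg: 69.4782/1000 × 33.9 = $2.36.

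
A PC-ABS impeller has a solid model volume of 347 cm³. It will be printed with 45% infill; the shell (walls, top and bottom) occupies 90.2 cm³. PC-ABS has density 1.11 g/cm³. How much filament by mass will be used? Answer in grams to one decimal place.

228.4 g

Infill region = 347 − 90.2 = 256.8 cm³.
Infill volume = 0.45 × 256.8 = 115.56 cm³.
Total extruded = 90.2 + 115.56, so 205.76 cm³.
Mass: 205.76 × 1.11 → 228.3936 g.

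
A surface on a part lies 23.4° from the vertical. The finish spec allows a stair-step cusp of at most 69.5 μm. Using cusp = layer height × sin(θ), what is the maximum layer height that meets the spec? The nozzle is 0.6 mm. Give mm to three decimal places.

t = h_c / sin θ = 0.0695 / 0.3971 = 0.175 mm.

0.175 mm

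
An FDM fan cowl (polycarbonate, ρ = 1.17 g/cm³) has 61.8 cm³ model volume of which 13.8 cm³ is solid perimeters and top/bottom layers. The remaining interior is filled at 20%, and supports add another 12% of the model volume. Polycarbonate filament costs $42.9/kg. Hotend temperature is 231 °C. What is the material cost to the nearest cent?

Infill region: 61.8 − 13.8 → 48 cm³.
Infill volume: 0.20 × 48 → 9.6 cm³.
Support = 0.12 × 61.8 = 7.416 cm³.
Deposited volume = 13.8 + 9.6 + 7.416 = 30.816 cm³.
Mass = 30.816 × 1.17, so 36.05472 g.
Cost = 36.05472 g / 1000 × $42.9/kg = $1.55.

$1.55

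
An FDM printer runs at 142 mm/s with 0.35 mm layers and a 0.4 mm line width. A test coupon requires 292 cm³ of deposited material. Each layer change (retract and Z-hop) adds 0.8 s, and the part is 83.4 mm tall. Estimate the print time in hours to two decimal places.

4.13 hours

Line area = 0.35 × 0.4 = 0.14 mm².
Toolpath length = 292 cm³ / 0.14 mm² = 292000 / 0.14 = 2085714.3 mm.
Time extruding: 2085714.3 / 142 → 14688.1 s.
Layers = ⌈83.4/0.35⌉ = 239.
Layer-change overhead = 239 × 0.8, so 191.2 s.
Altogether 14688.1 + 191.2 = 14879.3 s, i.e. 4.13 hours.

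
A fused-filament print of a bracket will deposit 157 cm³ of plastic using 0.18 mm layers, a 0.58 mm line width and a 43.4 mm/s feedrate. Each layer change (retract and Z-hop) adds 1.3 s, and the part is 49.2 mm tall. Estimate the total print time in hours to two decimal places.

Line area = 0.18 × 0.58, so 0.1044 mm².
Total extruded path = 157000/0.1044 = 1503831.4 mm.
Print-move time = 1503831.4 / 43.4 = 34650.5 s.
Layer count = ceil(49.2 / 0.18) = 274.
Z-hop total = 274 × 1.3, so 356.2 s.
Total = 34650.5 + 356.2 = 35006.7 s = 9.72 hours.

9.72 hours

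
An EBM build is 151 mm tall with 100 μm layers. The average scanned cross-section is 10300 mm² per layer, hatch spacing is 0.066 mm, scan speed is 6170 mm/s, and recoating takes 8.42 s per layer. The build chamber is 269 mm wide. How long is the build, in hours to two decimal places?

14.14 hours

Layers = ⌈151/0.1⌉ = 1510.
Scan path per layer: 10300 / 0.066 → 156060.6 mm.
Scan time per layer = 156060.6 / 6170, so 25.2935 s.
Per-layer time: 25.2935 + 8.42 → 33.7135 s.
1510 layers × 33.7135 s/layer = 50907.385 s, i.e. 14.14 hours.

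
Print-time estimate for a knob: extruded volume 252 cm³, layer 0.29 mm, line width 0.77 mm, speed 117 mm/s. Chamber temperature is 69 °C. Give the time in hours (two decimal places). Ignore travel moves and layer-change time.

2.68 hours

Bead cross-section: 0.29 × 0.77 → 0.2233 mm².
Path length: 252000 mm³ / 0.2233 mm² → 1128526.6 mm.
Extrusion time = 1128526.6 / 117 = 9645.5 s.
In the requested units: 9645.5 s = 2.68 hours.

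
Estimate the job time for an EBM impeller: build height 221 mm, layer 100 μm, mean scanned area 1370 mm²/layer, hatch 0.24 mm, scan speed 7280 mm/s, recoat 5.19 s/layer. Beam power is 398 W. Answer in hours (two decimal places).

3.67 hours

Layer count = ceil(221 / 0.1) = 2210.
Hatch length per layer: 1370 / 0.24 → 5708.3 mm.
Beam time per layer = 5708.3 / 7280, so 0.7841 s.
Per-layer time: 0.7841 + 5.19 → 5.9741 s.
Build time = 2210 × 5.9741 = 13202.761 s = 3.67 hours.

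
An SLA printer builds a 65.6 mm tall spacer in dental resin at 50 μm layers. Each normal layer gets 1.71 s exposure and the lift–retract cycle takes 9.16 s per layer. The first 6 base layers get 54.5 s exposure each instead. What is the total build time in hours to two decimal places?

Layer count = ceil(65.6 / 0.05) = 1312.
Burn-in layers = 6 × (54.5 + 9.16), so 381.96 s.
Normal layers = 1306 × (1.71 + 9.16), so 14196.22 s.
Sum: 381.96 + 14196.22 = 14578.18 s → 4.05 hours.

4.05 hours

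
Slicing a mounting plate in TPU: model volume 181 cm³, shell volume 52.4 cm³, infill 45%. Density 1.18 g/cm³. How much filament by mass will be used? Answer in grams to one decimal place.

Interior volume: 181 − 52.4 → 128.6 cm³.
Infill volume = 0.45 × 128.6 = 57.87 cm³.
Total printed volume: 52.4 + 57.87 → 110.27 cm³.
Mass = 110.27 × 1.18 = 130.1186 g.

130.1 g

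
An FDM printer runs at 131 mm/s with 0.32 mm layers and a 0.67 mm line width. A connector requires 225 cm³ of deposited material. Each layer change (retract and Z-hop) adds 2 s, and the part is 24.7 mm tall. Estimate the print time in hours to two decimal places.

2.27 hours

Extrusion cross-section = 0.32 × 0.67 = 0.2144 mm².
Path length: 225000 mm³ / 0.2144 mm² → 1049440.3 mm.
Time extruding = 1049440.3 / 131, so 8011 s.
Layers = ⌈24.7/0.32⌉ = 78.
Layer-change overhead: 78 × 2 → 156 s.
Altogether 8011 + 156 = 8167 s, i.e. 2.27 hours.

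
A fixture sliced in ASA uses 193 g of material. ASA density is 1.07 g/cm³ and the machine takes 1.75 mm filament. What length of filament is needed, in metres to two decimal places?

74.99 m

Extruded volume: 193/1.07 = 180.3738 cm³ (180373.8 mm³).
Filament cross-section = π × (1.75/2)² = 2.4053 mm².
Length = 180373.8 / 2.4053 = 74990.15 mm = 74.99 m.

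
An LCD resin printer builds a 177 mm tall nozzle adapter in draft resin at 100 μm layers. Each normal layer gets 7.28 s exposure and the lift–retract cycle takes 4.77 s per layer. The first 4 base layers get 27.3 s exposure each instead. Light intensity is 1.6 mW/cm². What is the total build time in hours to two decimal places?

Number of layers: 177 / 0.1 → 1770 (rounded up).
Bottom layers: 4 × (27.3 + 4.77) → 128.28 s.
Regular layers: 1766 × (7.28 + 4.77) → 21280.3 s.
Sum: 128.28 + 21280.3 = 21408.58 s → 5.95 hours.

5.95 hours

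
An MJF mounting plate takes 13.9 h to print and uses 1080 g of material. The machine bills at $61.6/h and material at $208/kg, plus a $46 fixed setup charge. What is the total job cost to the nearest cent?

$1126.88

Time charge = 61.6 × 13.9, so $856.24.
Material cost = 208 × 1080/1000, so $224.64.
Total = 856.24 + 224.64 + 46 = $1126.88.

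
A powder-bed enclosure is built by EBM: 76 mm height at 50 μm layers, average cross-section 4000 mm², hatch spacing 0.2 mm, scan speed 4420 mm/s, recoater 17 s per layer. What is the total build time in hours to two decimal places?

9.09 hours

Layer count = ceil(76 / 0.05) = 1520.
Per-layer scan distance = 4000 / 0.2, so 20000 mm.
Beam time per layer = 20000 / 4420, so 4.5249 s.
Time per layer = 4.5249 + 17, so 21.5249 s.
1520 layers × 21.5249 s/layer = 32717.848 s, i.e. 9.09 hours.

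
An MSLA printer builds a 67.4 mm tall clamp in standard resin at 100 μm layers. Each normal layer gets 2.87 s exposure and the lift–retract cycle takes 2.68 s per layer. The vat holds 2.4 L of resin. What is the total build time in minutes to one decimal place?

Number of layers: 67.4 / 0.1 → 674 (rounded up).
Per-layer time = 2.87 + 2.68 = 5.55 s.
Total = 674 × 5.55 = 3740.7 s = 62.3 minutes.

62.3 minutes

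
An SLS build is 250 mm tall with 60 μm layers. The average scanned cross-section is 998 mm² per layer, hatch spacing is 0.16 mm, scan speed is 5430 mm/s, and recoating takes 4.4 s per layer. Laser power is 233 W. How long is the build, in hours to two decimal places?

6.42 hours

Layers = ⌈250/0.06⌉ = 4167.
Scan path per layer = 998 / 0.16 = 6237.5 mm.
Scan time per layer = 6237.5 / 5430, so 1.1487 s.
Layer cycle = 1.1487 + 4.4, so 5.5487 s.
4167 layers × 5.5487 s/layer = 23121.4329 s, i.e. 6.42 hours.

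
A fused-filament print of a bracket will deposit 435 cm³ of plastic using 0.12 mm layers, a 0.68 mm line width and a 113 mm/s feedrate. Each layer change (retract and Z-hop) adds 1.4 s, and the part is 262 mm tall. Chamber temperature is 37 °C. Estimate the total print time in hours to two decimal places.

Extrusion cross-section: 0.12 × 0.68 → 0.0816 mm².
Total extruded path = 435000/0.0816 = 5330882.4 mm.
Time extruding: 5330882.4 / 113 → 47176 s.
Layers = ⌈262/0.12⌉ = 2184.
Non-print overhead = 2184 × 1.4 = 3057.6 s.
Altogether 47176 + 3057.6 = 50233.6 s, i.e. 13.95 hours.

13.95 hours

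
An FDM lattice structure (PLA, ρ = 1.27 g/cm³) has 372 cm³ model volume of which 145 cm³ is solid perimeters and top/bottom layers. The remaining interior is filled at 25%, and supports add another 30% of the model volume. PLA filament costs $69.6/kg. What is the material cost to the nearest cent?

Infill region = 372 − 145, so 227 cm³.
Infill volume: 0.25 × 227 → 56.75 cm³.
Support: 0.30 × 372 → 111.6 cm³.
Total printed volume = 145 + 56.75 + 111.6, so 313.35 cm³.
Mass = 313.35 × 1.27 = 397.9545 g.
At $69.6/kg: 397.9545/1000 × 69.6 = $27.70.

$27.70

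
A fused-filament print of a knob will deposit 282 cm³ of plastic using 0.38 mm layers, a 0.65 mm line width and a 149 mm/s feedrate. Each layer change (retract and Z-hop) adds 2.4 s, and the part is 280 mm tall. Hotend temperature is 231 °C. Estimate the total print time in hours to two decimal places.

Line area: 0.38 × 0.65 → 0.247 mm².
Toolpath length = 282 cm³ / 0.247 mm² = 282000 / 0.247 = 1141700.4 mm.
Print-move time = 1141700.4 / 149 = 7662.4 s.
Layer count = ceil(280 / 0.38) = 737.
Non-print overhead = 737 × 2.4 = 1768.8 s.
Total = 7662.4 + 1768.8 = 9431.2 s = 2.62 hours.

2.62 hours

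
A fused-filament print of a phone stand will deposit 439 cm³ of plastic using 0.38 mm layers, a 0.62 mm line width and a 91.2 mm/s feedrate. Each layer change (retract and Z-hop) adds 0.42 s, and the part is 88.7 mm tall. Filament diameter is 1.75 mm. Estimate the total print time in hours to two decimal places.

Bead cross-section = 0.38 × 0.62 = 0.2356 mm².
Path length: 439000 mm³ / 0.2356 mm² → 1863327.7 mm.
Print-move time = 1863327.7 / 91.2 = 20431.2 s.
Number of layers: 88.7 / 0.38 → 234 (rounded up).
Layer-change overhead = 234 × 0.42, so 98.28 s.
Total = 20431.2 + 98.28 = 20529.48 s = 5.70 hours.

5.70 hours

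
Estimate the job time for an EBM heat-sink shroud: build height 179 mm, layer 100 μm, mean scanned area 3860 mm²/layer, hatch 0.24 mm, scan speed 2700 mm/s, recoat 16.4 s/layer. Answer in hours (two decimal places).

11.12 hours

Layer count = ceil(179 / 0.1) = 1790.
Hatch length per layer = 3860 / 0.24, so 16083.3 mm.
Per-layer scan time: 16083.3 / 2700 → 5.9568 s.
Layer cycle = 5.9568 + 16.4 = 22.3568 s.
Total: 1790 × 22.3568 s = 40018.672 s → 11.12 hours.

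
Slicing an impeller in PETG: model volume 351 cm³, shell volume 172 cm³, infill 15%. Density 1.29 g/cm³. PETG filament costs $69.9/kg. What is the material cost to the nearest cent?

Infill region = 351 − 172, so 179 cm³.
Infill deposited = 0.15 × 179, so 26.85 cm³.
Total printed volume: 172 + 26.85 → 198.85 cm³.
Mass: 198.85 × 1.29 → 256.5165 g.
Cost = 256.5165 g / 1000 × $69.9/kg = $17.93.

$17.93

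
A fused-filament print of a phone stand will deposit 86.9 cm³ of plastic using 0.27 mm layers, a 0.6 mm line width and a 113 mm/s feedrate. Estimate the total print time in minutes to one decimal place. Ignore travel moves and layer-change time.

79.1 minutes

Line area = 0.27 × 0.6 = 0.162 mm².
Toolpath length = 86.9 cm³ / 0.162 mm² = 86900 / 0.162 = 536419.8 mm.
Extrusion time: 536419.8 / 113 → 4747.1 s.
Converting: 4747.1 s = 79.1 minutes.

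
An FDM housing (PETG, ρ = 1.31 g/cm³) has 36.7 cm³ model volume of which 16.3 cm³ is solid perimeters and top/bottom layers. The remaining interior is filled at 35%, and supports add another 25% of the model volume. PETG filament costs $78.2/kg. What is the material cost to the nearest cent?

$3.34

Infill region: 36.7 − 16.3 → 20.4 cm³.
Infill volume = 0.35 × 20.4 = 7.14 cm³.
Support: 0.25 × 36.7 → 9.175 cm³.
Deposited volume = 16.3 + 7.14 + 9.175, so 32.615 cm³.
Mass: 32.615 × 1.31 → 42.72565 g.
Cost = 42.72565 g / 1000 × $78.2/kg = $3.34.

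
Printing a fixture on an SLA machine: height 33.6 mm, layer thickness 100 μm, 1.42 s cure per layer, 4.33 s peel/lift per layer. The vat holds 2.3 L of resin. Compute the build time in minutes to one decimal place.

32.2 minutes

Number of layers: 33.6 / 0.1 → 336 (rounded up).
Each layer takes = 1.42 + 4.33, so 5.75 s.
Total = 336 × 5.75 = 1932 s = 32.2 minutes.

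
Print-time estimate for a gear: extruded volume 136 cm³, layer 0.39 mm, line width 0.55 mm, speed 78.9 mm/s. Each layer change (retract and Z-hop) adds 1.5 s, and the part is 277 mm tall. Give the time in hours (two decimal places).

2.53 hours

Line area = 0.39 × 0.55, so 0.2145 mm².
Toolpath length = 136 cm³ / 0.2145 mm² = 136000 / 0.2145 = 634032.6 mm.
Print-move time: 634032.6 / 78.9 → 8035.9 s.
Number of layers: 277 / 0.39 → 711 (rounded up).
Z-hop total = 711 × 1.5 = 1066.5 s.
Total = 8035.9 + 1066.5 = 9102.4 s = 2.53 hours.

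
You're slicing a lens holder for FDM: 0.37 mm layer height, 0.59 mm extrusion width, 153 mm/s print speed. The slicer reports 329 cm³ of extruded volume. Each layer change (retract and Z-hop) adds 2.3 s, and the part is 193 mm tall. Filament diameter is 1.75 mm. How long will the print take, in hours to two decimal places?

Line area = 0.37 × 0.59 = 0.2183 mm².
Toolpath length = 329 cm³ / 0.2183 mm² = 329000 / 0.2183 = 1507100.3 mm.
Extrusion time = 1507100.3 / 153 = 9850.3 s.
Layers = ⌈193/0.37⌉ = 522.
Layer-change overhead = 522 × 2.3 = 1200.6 s.
Altogether 9850.3 + 1200.6 = 11050.9 s, i.e. 3.07 hours.

3.07 hours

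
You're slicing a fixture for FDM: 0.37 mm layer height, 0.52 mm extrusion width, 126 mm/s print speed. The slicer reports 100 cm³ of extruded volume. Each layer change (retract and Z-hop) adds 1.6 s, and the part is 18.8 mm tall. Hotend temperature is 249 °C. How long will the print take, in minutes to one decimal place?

70.1 minutes

Line area = 0.37 × 0.52 = 0.1924 mm².
Total extruded path = 100000/0.1924 = 519750.5 mm.
Extrusion time: 519750.5 / 126 → 4125 s.
Layer count = ceil(18.8 / 0.37) = 51.
Z-hop total: 51 × 1.6 → 81.6 s.
Altogether 4125 + 81.6 = 4206.6 s, i.e. 70.1 minutes.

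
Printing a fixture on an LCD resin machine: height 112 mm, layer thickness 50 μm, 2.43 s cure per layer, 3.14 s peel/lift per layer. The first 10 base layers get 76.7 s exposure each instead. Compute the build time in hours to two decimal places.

3.67 hours

Number of layers: 112 / 0.05 → 2240 (rounded up).
Bottom layers = 10 × (76.7 + 3.14) = 798.4 s.
Remaining layers: 2230 × (2.43 + 3.14) → 12421.1 s.
Total = 798.4 + 12421.1 = 13219.5 s = 3.67 hours.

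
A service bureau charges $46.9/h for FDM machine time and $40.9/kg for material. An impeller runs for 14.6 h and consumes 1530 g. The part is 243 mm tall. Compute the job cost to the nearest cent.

Machine cost = 46.9 × 14.6, so $684.74.
Material charge: 40.9 × 1530/1000 → $62.577.
Job cost: 684.74 + 62.577 = 747.317 ≈ $747.32.

$747.32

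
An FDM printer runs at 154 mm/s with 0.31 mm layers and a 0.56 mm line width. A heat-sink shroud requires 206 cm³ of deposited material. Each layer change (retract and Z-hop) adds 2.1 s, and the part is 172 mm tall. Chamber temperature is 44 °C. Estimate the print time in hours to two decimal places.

Line area = 0.31 × 0.56, so 0.1736 mm².
Total extruded path = 206000/0.1736 = 1186635.9 mm.
Extrusion time = 1186635.9 / 154, so 7705.4 s.
Layers = ⌈172/0.31⌉ = 555.
Layer-change overhead: 555 × 2.1 → 1165.5 s.
Total = 7705.4 + 1165.5 = 8870.9 s = 2.46 hours.

2.46 hours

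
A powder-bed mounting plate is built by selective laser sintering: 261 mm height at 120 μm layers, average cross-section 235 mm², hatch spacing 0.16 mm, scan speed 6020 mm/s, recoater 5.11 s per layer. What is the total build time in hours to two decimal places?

Layers = ⌈261/0.12⌉ = 2175.
Scan path per layer = 235 / 0.16, so 1468.8 mm.
Laser time per layer: 1468.8 / 6020 → 0.244 s.
Layer cycle: 0.244 + 5.11 → 5.354 s.
2175 layers × 5.354 s/layer = 11644.95 s, i.e. 3.23 hours.

3.23 hours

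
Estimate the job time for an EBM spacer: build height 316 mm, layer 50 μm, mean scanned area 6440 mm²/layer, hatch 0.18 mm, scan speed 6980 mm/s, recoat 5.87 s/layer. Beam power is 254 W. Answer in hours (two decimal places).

Layers = ⌈316/0.05⌉ = 6320.
Per-layer scan distance: 6440 / 0.18 → 35777.8 mm.
Per-layer scan time = 35777.8 / 6980 = 5.1258 s.
Layer cycle: 5.1258 + 5.87 → 10.9958 s.
Total: 6320 × 10.9958 s = 69493.456 s → 19.30 hours.

19.30 hours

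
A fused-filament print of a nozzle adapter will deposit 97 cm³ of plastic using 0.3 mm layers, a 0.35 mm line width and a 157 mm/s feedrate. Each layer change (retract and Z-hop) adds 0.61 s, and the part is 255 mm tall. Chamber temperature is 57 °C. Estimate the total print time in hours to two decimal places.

1.78 hours

Line area: 0.3 × 0.35 → 0.105 mm².
Path length: 97000 mm³ / 0.105 mm² → 923809.5 mm.
Extrusion time = 923809.5 / 157 = 5884.1 s.
Layers = ⌈255/0.3⌉ = 850.
Non-print overhead = 850 × 0.61, so 518.5 s.
Altogether 5884.1 + 518.5 = 6402.6 s, i.e. 1.78 hours.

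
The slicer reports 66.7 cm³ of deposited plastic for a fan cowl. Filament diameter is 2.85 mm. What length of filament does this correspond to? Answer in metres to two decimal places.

A = π r² = π × 1.425² = 6.3794 mm².
L = 66700 mm³ / 6.3794 mm² = 10455.53 mm, i.e. 10.46 m.

10.46 m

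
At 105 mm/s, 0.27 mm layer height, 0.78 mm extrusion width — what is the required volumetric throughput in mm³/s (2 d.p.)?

22.11

A: 0.27 × 0.78 → 0.2106 mm².
Q = v·A = 105 × 0.2106 = 22.11 mm³/s.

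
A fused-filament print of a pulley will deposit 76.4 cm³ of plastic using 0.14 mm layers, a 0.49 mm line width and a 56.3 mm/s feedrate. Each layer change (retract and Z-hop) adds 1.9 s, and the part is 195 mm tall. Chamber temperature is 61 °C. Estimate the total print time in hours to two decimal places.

6.23 hours

Bead cross-section = 0.14 × 0.49, so 0.0686 mm².
Path length: 76400 mm³ / 0.0686 mm² → 1113702.6 mm.
Print-move time: 1113702.6 / 56.3 → 19781.6 s.
Layer count = ceil(195 / 0.14) = 1393.
Non-print overhead = 1393 × 1.9, so 2646.7 s.
Total = 19781.6 + 2646.7 = 22428.3 s = 6.23 hours.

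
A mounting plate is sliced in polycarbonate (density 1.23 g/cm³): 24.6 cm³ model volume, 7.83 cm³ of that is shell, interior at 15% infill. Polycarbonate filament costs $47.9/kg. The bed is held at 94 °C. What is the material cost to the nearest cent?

Infill region = 24.6 − 7.83 = 16.77 cm³.
Deposited infill: 0.15 × 16.77 → 2.5155 cm³.
Total extruded: 7.83 + 2.5155 → 10.3455 cm³.
Mass = 10.3455 × 1.23, so 12.724965 g.
Cost = 12.724965 g / 1000 × $47.9/kg = $0.61.

$0.61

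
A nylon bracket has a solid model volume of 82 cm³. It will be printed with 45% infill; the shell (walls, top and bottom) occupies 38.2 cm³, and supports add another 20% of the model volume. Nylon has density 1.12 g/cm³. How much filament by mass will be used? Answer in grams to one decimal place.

83.2 g

Interior volume = 82 − 38.2, so 43.8 cm³.
Infill volume: 0.45 × 43.8 → 19.71 cm³.
Support = 0.20 × 82, so 16.4 cm³.
Deposited volume: 38.2 + 19.71 + 16.4 → 74.31 cm³.
Mass = 74.31 × 1.12, so 83.2272 g.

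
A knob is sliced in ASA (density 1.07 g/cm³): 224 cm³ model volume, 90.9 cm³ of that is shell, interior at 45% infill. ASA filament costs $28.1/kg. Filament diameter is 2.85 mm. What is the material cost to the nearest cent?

$4.53

Infill region = 224 − 90.9 = 133.1 cm³.
Infill volume: 0.45 × 133.1 → 59.895 cm³.
Deposited volume = 90.9 + 59.895, so 150.795 cm³.
Mass = 150.795 × 1.07 = 161.35065 g.
Cost = 161.35065 g / 1000 × $28.1/kg = $4.53.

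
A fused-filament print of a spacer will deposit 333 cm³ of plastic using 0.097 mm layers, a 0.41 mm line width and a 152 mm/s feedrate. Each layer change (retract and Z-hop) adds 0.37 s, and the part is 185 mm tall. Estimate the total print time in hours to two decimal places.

Bead cross-section: 0.097 × 0.41 → 0.03977 mm².
Toolpath length = 333 cm³ / 0.03977 mm² = 333000 / 0.03977 = 8373145.6 mm.
Extrusion time = 8373145.6 / 152, so 55086.5 s.
Layer count = ceil(185 / 0.097) = 1908.
Non-print overhead = 1908 × 0.37, so 705.96 s.
Total = 55086.5 + 705.96 = 55792.46 s = 15.50 hours.

15.50 hours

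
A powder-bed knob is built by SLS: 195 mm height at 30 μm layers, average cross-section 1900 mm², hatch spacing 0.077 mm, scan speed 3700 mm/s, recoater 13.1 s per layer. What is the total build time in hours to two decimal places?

Number of layers: 195 / 0.03 → 6500 (rounded up).
Hatch length per layer = 1900 / 0.077, so 24675.3 mm.
Per-layer scan time = 24675.3 / 3700, so 6.669 s.
Per-layer time = 6.669 + 13.1, so 19.769 s.
Build time = 6500 × 19.769 = 128498.5 s = 35.69 hours.

35.69 hours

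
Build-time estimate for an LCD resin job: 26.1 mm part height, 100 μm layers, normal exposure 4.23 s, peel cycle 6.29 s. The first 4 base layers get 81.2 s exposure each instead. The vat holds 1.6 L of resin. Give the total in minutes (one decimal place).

50.9 minutes

Layers = ⌈26.1/0.1⌉ = 261.
Burn-in layers: 4 × (81.2 + 6.29) → 349.96 s.
Regular layers: 257 × (4.23 + 6.29) → 2703.64 s.
Sum: 349.96 + 2703.64 = 3053.6 s → 50.9 minutes.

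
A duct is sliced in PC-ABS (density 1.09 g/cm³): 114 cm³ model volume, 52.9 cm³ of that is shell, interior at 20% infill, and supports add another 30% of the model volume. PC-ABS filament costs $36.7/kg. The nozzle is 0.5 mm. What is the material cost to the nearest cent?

Interior volume = 114 − 52.9 = 61.1 cm³.
Deposited infill = 0.20 × 61.1 = 12.22 cm³.
Support = 0.30 × 114 = 34.2 cm³.
Total printed volume: 52.9 + 12.22 + 34.2 → 99.32 cm³.
Mass: 99.32 × 1.09 → 108.2588 g.
Cost = 108.2588 g / 1000 × $36.7/kg = $3.97.

$3.97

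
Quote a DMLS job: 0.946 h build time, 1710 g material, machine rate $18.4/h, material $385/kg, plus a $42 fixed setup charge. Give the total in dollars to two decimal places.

$717.76

Machine-time cost: 18.4 × 0.946 → $17.4064.
Material charge = 385 × 1710/1000, so $658.35.
Adding setup: 17.4064 + 658.35 + 42 → 717.7564 ≈ $717.76.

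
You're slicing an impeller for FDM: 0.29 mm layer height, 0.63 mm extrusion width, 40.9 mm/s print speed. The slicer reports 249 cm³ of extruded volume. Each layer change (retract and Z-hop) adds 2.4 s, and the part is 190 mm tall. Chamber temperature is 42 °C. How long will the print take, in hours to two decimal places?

Line area = 0.29 × 0.63, so 0.1827 mm².
Toolpath length = 249 cm³ / 0.1827 mm² = 249000 / 0.1827 = 1362890 mm.
Time extruding = 1362890 / 40.9, so 33322.5 s.
Layers = ⌈190/0.29⌉ = 656.
Non-print overhead = 656 × 2.4 = 1574.4 s.
Total = 33322.5 + 1574.4 = 34896.9 s = 9.69 hours.

9.69 hours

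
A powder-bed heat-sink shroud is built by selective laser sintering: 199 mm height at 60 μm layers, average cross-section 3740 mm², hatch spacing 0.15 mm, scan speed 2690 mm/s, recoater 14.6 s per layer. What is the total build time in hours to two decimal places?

21.99 hours

Number of layers: 199 / 0.06 → 3317 (rounded up).
Per-layer scan distance: 3740 / 0.15 → 24933.3 mm.
Per-layer scan time = 24933.3 / 2690 = 9.2689 s.
Layer cycle = 9.2689 + 14.6 = 23.8689 s.
3317 layers × 23.8689 s/layer = 79173.1413 s, i.e. 21.99 hours.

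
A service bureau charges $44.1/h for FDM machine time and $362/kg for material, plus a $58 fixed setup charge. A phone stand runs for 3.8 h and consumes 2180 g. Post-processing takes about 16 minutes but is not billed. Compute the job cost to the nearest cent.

$1014.74

Machine cost: 44.1 × 3.8 → $167.58.
Material cost = 362 × 2180/1000 = $789.16.
Adding setup: 167.58 + 789.16 + 58 → $1014.74.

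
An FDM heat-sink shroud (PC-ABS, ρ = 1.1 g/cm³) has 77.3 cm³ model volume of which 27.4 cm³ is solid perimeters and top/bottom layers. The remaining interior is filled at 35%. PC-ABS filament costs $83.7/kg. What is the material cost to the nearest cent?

$4.13

Infill region = 77.3 − 27.4, so 49.9 cm³.
Infill deposited = 0.35 × 49.9, so 17.465 cm³.
Total printed volume = 27.4 + 17.465 = 44.865 cm³.
Mass = 44.865 × 1.1 = 49.3515 g.
Cost = 49.3515 g / 1000 × $83.7/kg = $4.13.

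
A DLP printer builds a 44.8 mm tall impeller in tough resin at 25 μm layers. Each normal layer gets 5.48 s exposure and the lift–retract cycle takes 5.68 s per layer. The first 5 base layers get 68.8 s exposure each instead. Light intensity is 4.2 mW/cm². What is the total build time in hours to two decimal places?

Layers = ⌈44.8/0.025⌉ = 1792.
Burn-in layers = 5 × (68.8 + 5.68), so 372.4 s.
Normal layers = 1787 × (5.48 + 5.68) = 19942.92 s.
Sum: 372.4 + 19942.92 = 20315.32 s → 5.64 hours.

5.64 hours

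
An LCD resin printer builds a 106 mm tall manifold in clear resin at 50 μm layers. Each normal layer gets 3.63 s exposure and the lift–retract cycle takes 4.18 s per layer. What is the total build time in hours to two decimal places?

Number of layers: 106 / 0.05 → 2120 (rounded up).
Each layer takes = 3.63 + 4.18 = 7.81 s.
Build time: 2120 × 7.81 s = 16557.2 s, i.e. 4.60 hours.

4.60 hours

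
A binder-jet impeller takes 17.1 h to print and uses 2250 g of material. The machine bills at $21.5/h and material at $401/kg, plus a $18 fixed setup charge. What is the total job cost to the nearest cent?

Machine cost = 21.5 × 17.1, so $367.65.
Feedstock cost = 401 × 2250/1000, so $902.25.
Total = 367.65 + 902.25 + 18 = $1287.90.

$1287.90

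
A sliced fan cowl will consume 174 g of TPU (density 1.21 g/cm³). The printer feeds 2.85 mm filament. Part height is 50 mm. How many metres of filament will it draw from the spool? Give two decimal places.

22.54 m

Extruded volume: 174/1.21 = 143.8017 cm³ (143801.7 mm³).
Filament cross-section = π × (2.85/2)² = 6.3794 mm².
L = V/A = 143801.7/6.3794 = 22541.57 mm → 22.54 m.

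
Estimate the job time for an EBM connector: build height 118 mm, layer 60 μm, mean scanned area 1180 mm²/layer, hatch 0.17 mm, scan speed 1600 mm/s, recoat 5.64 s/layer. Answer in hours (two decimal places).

5.45 hours

Number of layers: 118 / 0.06 → 1967 (rounded up).
Per-layer scan distance = 1180 / 0.17, so 6941.2 mm.
Beam time per layer: 6941.2 / 1600 → 4.3383 s.
Time per layer = 4.3383 + 5.64, so 9.9783 s.
Build time = 1967 × 9.9783 = 19627.3161 s = 5.45 hours.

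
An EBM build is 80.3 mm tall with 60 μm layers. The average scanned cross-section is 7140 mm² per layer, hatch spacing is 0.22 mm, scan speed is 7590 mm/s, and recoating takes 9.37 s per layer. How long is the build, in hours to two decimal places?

Layers = ⌈80.3/0.06⌉ = 1339.
Scan path per layer = 7140 / 0.22, so 32454.5 mm.
Beam time per layer: 32454.5 / 7590 → 4.276 s.
Time per layer = 4.276 + 9.37, so 13.646 s.
Total: 1339 × 13.646 s = 18271.994 s → 5.08 hours.

5.08 hours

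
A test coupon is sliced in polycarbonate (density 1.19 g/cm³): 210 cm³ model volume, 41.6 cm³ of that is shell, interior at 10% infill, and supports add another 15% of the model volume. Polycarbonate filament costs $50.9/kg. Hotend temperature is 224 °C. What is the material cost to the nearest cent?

Interior volume = 210 − 41.6 = 168.4 cm³.
Deposited infill: 0.10 × 168.4 → 16.84 cm³.
Support = 0.15 × 210, so 31.5 cm³.
Total extruded = 41.6 + 16.84 + 31.5 = 89.94 cm³.
Mass = 89.94 × 1.19, so 107.0286 g.
At $50.9/kg: 107.0286/1000 × 50.9 = $5.45.

$5.45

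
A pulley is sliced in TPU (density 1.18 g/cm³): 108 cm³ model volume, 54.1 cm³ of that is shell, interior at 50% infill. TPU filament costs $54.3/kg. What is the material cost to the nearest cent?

$5.19

Volume inside the shell: 108 − 54.1 → 53.9 cm³.
Infill deposited = 0.50 × 53.9 = 26.95 cm³.
Total extruded = 54.1 + 26.95, so 81.05 cm³.
Mass = 81.05 × 1.18, so 95.639 g.
At $54.3/kg: 95.639/1000 × 54.3 = $5.19.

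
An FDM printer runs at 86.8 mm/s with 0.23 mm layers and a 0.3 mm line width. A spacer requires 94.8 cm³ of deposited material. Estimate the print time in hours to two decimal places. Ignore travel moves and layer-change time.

Bead cross-section = 0.23 × 0.3, so 0.069 mm².
Toolpath length = 94.8 cm³ / 0.069 mm² = 94800 / 0.069 = 1373913 mm.
Print-move time = 1373913 / 86.8 = 15828.5 s.
That's 15828.5 s → 4.40 hours.

4.40 hours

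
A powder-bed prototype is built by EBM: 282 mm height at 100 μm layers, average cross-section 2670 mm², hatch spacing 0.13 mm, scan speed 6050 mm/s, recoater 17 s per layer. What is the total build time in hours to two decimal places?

Number of layers: 282 / 0.1 → 2820 (rounded up).
Scan path per layer = 2670 / 0.13 = 20538.5 mm.
Per-layer scan time: 20538.5 / 6050 → 3.3948 s.
Time per layer = 3.3948 + 17 = 20.3948 s.
Total: 2820 × 20.3948 s = 57513.336 s → 15.98 hours.

15.98 hours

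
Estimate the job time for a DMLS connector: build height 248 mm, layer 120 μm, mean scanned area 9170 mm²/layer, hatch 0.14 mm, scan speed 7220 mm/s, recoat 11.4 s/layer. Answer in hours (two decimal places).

Layer count = ceil(248 / 0.12) = 2067.
Scan path per layer: 9170 / 0.14 → 65500 mm.
Laser time per layer: 65500 / 7220 → 9.072 s.
Time per layer = 9.072 + 11.4 = 20.472 s.
2067 layers × 20.472 s/layer = 42315.624 s, i.e. 11.75 hours.

11.75 hours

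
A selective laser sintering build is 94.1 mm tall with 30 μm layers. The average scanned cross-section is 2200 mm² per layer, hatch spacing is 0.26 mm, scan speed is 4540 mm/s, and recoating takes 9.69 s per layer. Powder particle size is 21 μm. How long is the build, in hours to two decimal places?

Layer count = ceil(94.1 / 0.03) = 3137.
Hatch length per layer: 2200 / 0.26 → 8461.5 mm.
Scan time per layer = 8461.5 / 4540 = 1.8638 s.
Time per layer = 1.8638 + 9.69, so 11.5538 s.
Build time = 3137 × 11.5538 = 36244.2706 s = 10.07 hours.

10.07 hours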